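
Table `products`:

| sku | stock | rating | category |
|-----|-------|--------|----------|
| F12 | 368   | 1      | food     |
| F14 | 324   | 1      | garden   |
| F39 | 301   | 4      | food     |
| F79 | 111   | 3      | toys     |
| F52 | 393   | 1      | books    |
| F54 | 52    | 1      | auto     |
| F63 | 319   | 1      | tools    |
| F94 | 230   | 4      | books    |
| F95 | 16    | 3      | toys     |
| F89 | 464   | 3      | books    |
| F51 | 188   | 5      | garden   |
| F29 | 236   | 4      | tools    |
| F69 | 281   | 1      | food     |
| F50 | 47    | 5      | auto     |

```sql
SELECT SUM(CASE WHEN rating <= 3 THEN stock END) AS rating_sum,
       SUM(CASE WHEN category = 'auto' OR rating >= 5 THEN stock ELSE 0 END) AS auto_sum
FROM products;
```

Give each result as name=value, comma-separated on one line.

[rating_sum: rating <= 3]
sku=F12: ✓ → 368
sku=F14: ✓ → 324
sku=F39: ✗
sku=F79: ✓ → 111
sku=F52: ✓ → 393
sku=F54: ✓ → 52
sku=F63: ✓ → 319
sku=F94: ✗
sku=F95: ✓ → 16
sku=F89: ✓ → 464
sku=F51: ✗
sku=F29: ✗
sku=F69: ✓ → 281
sku=F50: ✗
rating_sum = 368 + 324 + 111 + 393 + 52 + 319 + 16 + 464 + 281 = 2328
—
[auto_sum: category = 'auto' OR rating >= 5]
sku=F12: ✗
sku=F14: ✗
sku=F39: ✗
sku=F79: ✗
sku=F52: ✗
sku=F54: ✓ → 52
sku=F63: ✗
sku=F94: ✗
sku=F95: ✗
sku=F89: ✗
sku=F51: ✓ → 188
sku=F29: ✗
sku=F69: ✗
sku=F50: ✓ → 47
auto_sum = 52 + 188 + 47 = 287

rating_sum=2328, auto_sum=287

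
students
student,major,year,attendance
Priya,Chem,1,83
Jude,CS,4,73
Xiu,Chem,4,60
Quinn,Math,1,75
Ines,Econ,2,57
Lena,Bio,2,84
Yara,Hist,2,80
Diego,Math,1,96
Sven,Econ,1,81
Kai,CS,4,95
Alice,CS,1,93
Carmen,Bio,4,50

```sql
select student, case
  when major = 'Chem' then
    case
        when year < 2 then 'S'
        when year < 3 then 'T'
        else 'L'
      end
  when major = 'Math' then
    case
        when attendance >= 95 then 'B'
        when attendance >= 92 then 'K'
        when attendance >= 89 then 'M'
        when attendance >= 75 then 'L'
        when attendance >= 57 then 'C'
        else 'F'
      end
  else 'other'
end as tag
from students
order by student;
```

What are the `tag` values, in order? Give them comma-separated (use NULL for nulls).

other, other, B, other, other, other, other, S, L, other, L, other

student=Alice: major='CS' → outer ELSE → other
student=Carmen: major='Bio' → outer ELSE → other
student=Diego: major='Math' → inner[attendance >= 95] → B
student=Ines: major='Econ' → outer ELSE → other
student=Jude: major='CS' → outer ELSE → other
student=Kai: major='CS' → outer ELSE → other
student=Lena: major='Bio' → outer ELSE → other
student=Priya: major='Chem' → inner[year < 2] → S
student=Quinn: major='Math' → inner[attendance >= 75] → L
student=Sven: major='Econ' → outer ELSE → other
student=Xiu: major='Chem' → inner[ELSE] → L
student=Yara: major='Hist' → outer ELSE → other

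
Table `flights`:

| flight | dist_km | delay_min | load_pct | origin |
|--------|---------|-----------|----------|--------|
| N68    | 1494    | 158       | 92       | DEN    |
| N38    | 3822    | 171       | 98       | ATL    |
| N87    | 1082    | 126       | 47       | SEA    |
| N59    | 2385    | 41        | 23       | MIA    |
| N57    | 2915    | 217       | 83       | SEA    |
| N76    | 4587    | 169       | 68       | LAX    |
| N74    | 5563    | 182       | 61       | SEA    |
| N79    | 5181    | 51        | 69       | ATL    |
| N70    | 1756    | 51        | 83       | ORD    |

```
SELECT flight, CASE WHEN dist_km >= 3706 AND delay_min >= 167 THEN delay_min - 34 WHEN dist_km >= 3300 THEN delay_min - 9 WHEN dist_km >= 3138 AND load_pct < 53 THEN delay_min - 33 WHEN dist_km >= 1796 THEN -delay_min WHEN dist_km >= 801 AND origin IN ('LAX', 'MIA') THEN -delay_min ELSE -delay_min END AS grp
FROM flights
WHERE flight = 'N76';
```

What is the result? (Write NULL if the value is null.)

135

flight = N76: dist_km=4587, delay_min=169, load_pct=68, origin=LAX.
dist_km >= 3706 AND delay_min >= 167 → true → 135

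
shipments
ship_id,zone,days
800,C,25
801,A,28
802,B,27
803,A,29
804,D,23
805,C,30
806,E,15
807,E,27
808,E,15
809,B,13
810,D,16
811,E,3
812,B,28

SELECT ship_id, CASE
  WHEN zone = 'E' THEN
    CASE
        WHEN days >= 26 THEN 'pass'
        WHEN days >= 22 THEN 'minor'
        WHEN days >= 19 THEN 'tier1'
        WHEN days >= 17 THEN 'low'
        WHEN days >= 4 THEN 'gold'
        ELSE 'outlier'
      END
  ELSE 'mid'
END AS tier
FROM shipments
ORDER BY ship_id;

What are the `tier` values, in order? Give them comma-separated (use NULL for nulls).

mid, mid, mid, mid, mid, mid, gold, pass, gold, mid, mid, outlier, mid

ship_id=800: zone='C' → outer ELSE → mid
ship_id=801: zone='A' → outer ELSE → mid
ship_id=802: zone='B' → outer ELSE → mid
ship_id=803: zone='A' → outer ELSE → mid
ship_id=804: zone='D' → outer ELSE → mid
ship_id=805: zone='C' → outer ELSE → mid
ship_id=806: zone='E' → inner[days >= 4] → gold
ship_id=807: zone='E' → inner[days >= 26] → pass
ship_id=808: zone='E' → inner[days >= 4] → gold
ship_id=809: zone='B' → outer ELSE → mid
ship_id=810: zone='D' → outer ELSE → mid
ship_id=811: zone='E' → inner[ELSE] → outlier
ship_id=812: zone='B' → outer ELSE → mid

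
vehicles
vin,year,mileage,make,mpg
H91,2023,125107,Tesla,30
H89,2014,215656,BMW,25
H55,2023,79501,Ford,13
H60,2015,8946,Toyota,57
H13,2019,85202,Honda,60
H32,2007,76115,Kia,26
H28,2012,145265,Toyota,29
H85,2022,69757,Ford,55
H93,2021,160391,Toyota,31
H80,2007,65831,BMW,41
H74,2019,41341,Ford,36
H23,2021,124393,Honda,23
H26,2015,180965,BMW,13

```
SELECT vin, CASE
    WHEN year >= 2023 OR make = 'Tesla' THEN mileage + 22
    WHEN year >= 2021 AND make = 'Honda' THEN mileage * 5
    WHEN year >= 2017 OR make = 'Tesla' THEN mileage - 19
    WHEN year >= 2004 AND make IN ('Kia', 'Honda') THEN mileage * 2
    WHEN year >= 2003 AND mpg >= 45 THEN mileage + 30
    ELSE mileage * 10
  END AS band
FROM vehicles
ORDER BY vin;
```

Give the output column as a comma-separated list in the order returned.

vin=H13: year >= 2017 OR make = 'Tesla' → 85183
vin=H23: year >= 2021 AND make = 'Honda' → 621965
vin=H26: ELSE → 1809650
vin=H28: ELSE → 1452650
vin=H32: year >= 2004 AND make IN ('Kia', 'Honda') → 152230
vin=H55: year >= 2023 OR make = 'Tesla' → 79523
vin=H60: year >= 2003 AND mpg >= 45 → 8976
vin=H74: year >= 2017 OR make = 'Tesla' → 41322
vin=H80: ELSE → 658310
vin=H85: year >= 2017 OR make = 'Tesla' → 69738
vin=H89: ELSE → 2156560
vin=H91: year >= 2023 OR make = 'Tesla' → 125129
vin=H93: year >= 2017 OR make = 'Tesla' → 160372

85183, 621965, 1809650, 1452650, 152230, 79523, 8976, 41322, 658310, 69738, 2156560, 125129, 160372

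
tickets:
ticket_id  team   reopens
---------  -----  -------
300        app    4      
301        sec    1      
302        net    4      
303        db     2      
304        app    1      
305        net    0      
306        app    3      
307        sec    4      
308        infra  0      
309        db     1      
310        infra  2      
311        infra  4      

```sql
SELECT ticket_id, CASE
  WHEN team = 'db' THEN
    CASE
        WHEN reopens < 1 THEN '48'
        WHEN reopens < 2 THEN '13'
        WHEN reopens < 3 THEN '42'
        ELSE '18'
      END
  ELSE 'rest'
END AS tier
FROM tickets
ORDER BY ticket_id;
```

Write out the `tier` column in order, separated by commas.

rest, rest, rest, 42, rest, rest, rest, rest, rest, 13, rest, rest

ticket_id=300: team='app' → outer ELSE → rest
ticket_id=301: team='sec' → outer ELSE → rest
ticket_id=302: team='net' → outer ELSE → rest
ticket_id=303: team='db' → inner[reopens < 3] → 42
ticket_id=304: team='app' → outer ELSE → rest
ticket_id=305: team='net' → outer ELSE → rest
ticket_id=306: team='app' → outer ELSE → rest
ticket_id=307: team='sec' → outer ELSE → rest
ticket_id=308: team='infra' → outer ELSE → rest
ticket_id=309: team='db' → inner[reopens < 2] → 13
ticket_id=310: team='infra' → outer ELSE → rest
ticket_id=311: team='infra' → outer ELSE → rest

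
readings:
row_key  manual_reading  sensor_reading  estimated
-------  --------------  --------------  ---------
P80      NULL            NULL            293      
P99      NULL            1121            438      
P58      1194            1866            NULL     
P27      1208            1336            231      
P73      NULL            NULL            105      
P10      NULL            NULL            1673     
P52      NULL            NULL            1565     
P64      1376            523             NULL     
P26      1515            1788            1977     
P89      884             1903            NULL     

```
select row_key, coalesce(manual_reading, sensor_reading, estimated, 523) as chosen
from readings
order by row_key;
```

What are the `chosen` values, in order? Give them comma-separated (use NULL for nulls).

row_key=P10: manual_reading=NULL, sensor_reading=NULL, estimated=1673 → 1673
row_key=P26: manual_reading=1515 → 1515
row_key=P27: manual_reading=1208 → 1208
row_key=P52: manual_reading=NULL, sensor_reading=NULL, estimated=1565 → 1565
row_key=P58: manual_reading=1194 → 1194
row_key=P64: manual_reading=1376 → 1376
row_key=P73: manual_reading=NULL, sensor_reading=NULL, estimated=105 → 105
row_key=P80: manual_reading=NULL, sensor_reading=NULL, estimated=293 → 293
row_key=P89: manual_reading=884 → 884
row_key=P99: manual_reading=NULL, sensor_reading=1121 → 1121

1673, 1515, 1208, 1565, 1194, 1376, 105, 293, 884, 1121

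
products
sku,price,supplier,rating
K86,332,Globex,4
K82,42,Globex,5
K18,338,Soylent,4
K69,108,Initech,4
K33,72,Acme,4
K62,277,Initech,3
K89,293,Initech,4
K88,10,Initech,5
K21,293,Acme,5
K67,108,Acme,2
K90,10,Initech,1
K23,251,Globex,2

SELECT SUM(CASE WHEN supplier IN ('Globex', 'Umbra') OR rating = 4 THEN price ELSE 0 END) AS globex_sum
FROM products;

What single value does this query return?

1436

sku=K86: ✓ → 332
sku=K82: ✓ → 42
sku=K18: ✓ → 338
sku=K69: ✓ → 108
sku=K33: ✓ → 72
sku=K62: ✗
sku=K89: ✓ → 293
sku=K88: ✗
sku=K21: ✗
sku=K67: ✗
sku=K90: ✗
sku=K23: ✓ → 251
globex_sum = 332 + 42 + 338 + 108 + 72 + 293 + 251 = 1436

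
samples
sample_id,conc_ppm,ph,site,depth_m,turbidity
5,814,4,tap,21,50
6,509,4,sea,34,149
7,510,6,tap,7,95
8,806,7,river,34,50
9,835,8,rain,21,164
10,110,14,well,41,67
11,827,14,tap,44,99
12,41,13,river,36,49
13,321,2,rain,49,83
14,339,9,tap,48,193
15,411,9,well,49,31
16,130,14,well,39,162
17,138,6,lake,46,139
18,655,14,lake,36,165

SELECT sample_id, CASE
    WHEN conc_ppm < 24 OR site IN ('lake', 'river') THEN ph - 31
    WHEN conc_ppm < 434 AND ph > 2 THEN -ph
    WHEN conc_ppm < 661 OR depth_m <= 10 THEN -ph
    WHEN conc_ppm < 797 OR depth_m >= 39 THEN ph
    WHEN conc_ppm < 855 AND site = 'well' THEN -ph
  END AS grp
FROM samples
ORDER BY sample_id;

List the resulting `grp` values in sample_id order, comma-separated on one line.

sample_id=5: (no match → NULL) → NULL
sample_id=6: conc_ppm < 661 OR depth_m <= 10 → -4
sample_id=7: conc_ppm < 661 OR depth_m <= 10 → -6
sample_id=8: conc_ppm < 24 OR site IN ('lake', 'river') → -24
sample_id=9: (no match → NULL) → NULL
sample_id=10: conc_ppm < 434 AND ph > 2 → -14
sample_id=11: conc_ppm < 797 OR depth_m >= 39 → 14
sample_id=12: conc_ppm < 24 OR site IN ('lake', 'river') → -18
sample_id=13: conc_ppm < 661 OR depth_m <= 10 → -2
sample_id=14: conc_ppm < 434 AND ph > 2 → -9
sample_id=15: conc_ppm < 434 AND ph > 2 → -9
sample_id=16: conc_ppm < 434 AND ph > 2 → -14
sample_id=17: conc_ppm < 24 OR site IN ('lake', 'river') → -25
sample_id=18: conc_ppm < 24 OR site IN ('lake', 'river') → -17

NULL, -4, -6, -24, NULL, -14, 14, -18, -2, -9, -9, -14, -25, -17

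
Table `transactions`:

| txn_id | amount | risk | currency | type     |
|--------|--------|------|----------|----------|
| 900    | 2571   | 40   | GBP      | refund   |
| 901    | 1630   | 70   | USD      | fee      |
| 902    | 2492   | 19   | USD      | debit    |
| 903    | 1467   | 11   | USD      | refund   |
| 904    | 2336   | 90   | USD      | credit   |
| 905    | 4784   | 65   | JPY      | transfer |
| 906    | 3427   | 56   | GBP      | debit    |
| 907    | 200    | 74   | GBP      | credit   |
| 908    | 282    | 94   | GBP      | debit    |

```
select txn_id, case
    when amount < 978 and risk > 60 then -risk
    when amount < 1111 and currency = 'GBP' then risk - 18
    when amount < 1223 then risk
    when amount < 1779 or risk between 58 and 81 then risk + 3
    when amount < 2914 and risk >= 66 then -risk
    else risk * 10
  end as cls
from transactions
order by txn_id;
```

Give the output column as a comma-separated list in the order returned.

txn_id=900: ELSE → 400
txn_id=901: amount < 1779 or risk between 58 and 81 → 73
txn_id=902: ELSE → 190
txn_id=903: amount < 1779 or risk between 58 and 81 → 14
txn_id=904: amount < 2914 and risk >= 66 → -90
txn_id=905: amount < 1779 or risk between 58 and 81 → 68
txn_id=906: ELSE → 560
txn_id=907: amount < 978 and risk > 60 → -74
txn_id=908: amount < 978 and risk > 60 → -94

400, 73, 190, 14, -90, 68, 560, -74, -94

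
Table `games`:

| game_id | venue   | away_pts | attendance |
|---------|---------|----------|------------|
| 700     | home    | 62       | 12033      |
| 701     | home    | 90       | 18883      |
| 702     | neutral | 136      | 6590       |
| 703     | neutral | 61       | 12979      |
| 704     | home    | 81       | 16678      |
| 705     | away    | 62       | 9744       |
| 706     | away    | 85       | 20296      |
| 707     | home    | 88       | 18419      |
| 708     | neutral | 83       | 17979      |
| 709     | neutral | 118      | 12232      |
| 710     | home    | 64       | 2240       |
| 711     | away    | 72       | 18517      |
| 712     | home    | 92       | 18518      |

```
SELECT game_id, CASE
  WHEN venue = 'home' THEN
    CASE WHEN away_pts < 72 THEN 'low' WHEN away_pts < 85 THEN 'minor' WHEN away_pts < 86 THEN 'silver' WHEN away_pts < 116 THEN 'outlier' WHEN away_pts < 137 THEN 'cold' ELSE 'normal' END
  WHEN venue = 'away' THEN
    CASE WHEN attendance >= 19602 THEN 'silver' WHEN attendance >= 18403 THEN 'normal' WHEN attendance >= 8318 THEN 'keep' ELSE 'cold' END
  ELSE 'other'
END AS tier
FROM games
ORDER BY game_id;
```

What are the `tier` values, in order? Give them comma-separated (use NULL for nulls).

low, outlier, other, other, minor, keep, silver, outlier, other, other, low, normal, outlier

game_id=700: venue='home' → inner[away_pts < 72] → low
game_id=701: venue='home' → inner[away_pts < 116] → outlier
game_id=702: venue='neutral' → outer ELSE → other
game_id=703: venue='neutral' → outer ELSE → other
game_id=704: venue='home' → inner[away_pts < 85] → minor
game_id=705: venue='away' → inner[attendance >= 8318] → keep
game_id=706: venue='away' → inner[attendance >= 19602] → silver
game_id=707: venue='home' → inner[away_pts < 116] → outlier
game_id=708: venue='neutral' → outer ELSE → other
game_id=709: venue='neutral' → outer ELSE → other
game_id=710: venue='home' → inner[away_pts < 72] → low
game_id=711: venue='away' → inner[attendance >= 18403] → normal
game_id=712: venue='home' → inner[away_pts < 116] → outlier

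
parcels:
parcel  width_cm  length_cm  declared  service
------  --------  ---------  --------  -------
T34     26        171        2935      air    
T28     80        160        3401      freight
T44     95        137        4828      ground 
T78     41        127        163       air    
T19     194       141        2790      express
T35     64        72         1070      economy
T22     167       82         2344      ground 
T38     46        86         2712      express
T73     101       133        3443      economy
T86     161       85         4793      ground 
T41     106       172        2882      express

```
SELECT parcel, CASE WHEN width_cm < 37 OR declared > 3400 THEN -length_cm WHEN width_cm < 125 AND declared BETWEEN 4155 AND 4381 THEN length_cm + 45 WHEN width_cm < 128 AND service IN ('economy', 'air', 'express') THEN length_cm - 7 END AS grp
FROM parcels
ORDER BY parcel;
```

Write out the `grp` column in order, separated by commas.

NULL, NULL, -160, -171, 65, 79, 165, -137, -133, 120, -85

parcel=T19: (no match → NULL) → NULL
parcel=T22: (no match → NULL) → NULL
parcel=T28: width_cm < 37 OR declared > 3400 → -160
parcel=T34: width_cm < 37 OR declared > 3400 → -171
parcel=T35: width_cm < 128 AND service IN ('economy', 'air', 'express') → 65
parcel=T38: width_cm < 128 AND service IN ('economy', 'air', 'express') → 79
parcel=T41: width_cm < 128 AND service IN ('economy', 'air', 'express') → 165
parcel=T44: width_cm < 37 OR declared > 3400 → -137
parcel=T73: width_cm < 37 OR declared > 3400 → -133
parcel=T78: width_cm < 128 AND service IN ('economy', 'air', 'express') → 120
parcel=T86: width_cm < 37 OR declared > 3400 → -85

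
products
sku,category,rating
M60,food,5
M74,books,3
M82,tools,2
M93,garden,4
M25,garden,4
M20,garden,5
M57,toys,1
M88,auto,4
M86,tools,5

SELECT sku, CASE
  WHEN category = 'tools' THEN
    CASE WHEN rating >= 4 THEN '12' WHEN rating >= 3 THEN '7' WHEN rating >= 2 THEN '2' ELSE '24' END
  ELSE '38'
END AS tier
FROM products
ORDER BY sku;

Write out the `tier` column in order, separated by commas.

sku=M20: category='garden' → outer ELSE → 38
sku=M25: category='garden' → outer ELSE → 38
sku=M57: category='toys' → outer ELSE → 38
sku=M60: category='food' → outer ELSE → 38
sku=M74: category='books' → outer ELSE → 38
sku=M82: category='tools' → inner[rating >= 2] → 2
sku=M86: category='tools' → inner[rating >= 4] → 12
sku=M88: category='auto' → outer ELSE → 38
sku=M93: category='garden' → outer ELSE → 38

38, 38, 38, 38, 38, 2, 12, 38, 38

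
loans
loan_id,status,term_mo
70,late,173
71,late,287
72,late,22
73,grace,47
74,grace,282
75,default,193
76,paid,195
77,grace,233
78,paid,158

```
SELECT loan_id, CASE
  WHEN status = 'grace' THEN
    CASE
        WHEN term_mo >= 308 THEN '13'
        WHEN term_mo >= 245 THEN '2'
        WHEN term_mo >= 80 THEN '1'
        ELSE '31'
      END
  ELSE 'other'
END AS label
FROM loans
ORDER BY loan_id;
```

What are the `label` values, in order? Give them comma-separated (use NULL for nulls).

other, other, other, 31, 2, other, other, 1, other

loan_id=70: status='late' → outer ELSE → other
loan_id=71: status='late' → outer ELSE → other
loan_id=72: status='late' → outer ELSE → other
loan_id=73: status='grace' → inner[ELSE] → 31
loan_id=74: status='grace' → inner[term_mo >= 245] → 2
loan_id=75: status='default' → outer ELSE → other
loan_id=76: status='paid' → outer ELSE → other
loan_id=77: status='grace' → inner[term_mo >= 80] → 1
loan_id=78: status='paid' → outer ELSE → other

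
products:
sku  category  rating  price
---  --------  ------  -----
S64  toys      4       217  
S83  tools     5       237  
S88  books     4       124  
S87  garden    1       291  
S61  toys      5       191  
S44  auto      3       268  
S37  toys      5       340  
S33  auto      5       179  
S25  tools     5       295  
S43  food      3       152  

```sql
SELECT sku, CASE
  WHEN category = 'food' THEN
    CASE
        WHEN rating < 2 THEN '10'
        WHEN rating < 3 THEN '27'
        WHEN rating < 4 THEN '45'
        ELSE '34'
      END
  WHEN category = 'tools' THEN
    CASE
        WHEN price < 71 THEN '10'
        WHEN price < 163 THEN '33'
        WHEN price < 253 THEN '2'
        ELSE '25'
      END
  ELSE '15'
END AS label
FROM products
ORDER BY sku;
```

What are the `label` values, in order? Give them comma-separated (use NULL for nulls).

sku=S25: category='tools' → inner[ELSE] → 25
sku=S33: category='auto' → outer ELSE → 15
sku=S37: category='toys' → outer ELSE → 15
sku=S43: category='food' → inner[rating < 4] → 45
sku=S44: category='auto' → outer ELSE → 15
sku=S61: category='toys' → outer ELSE → 15
sku=S64: category='toys' → outer ELSE → 15
sku=S83: category='tools' → inner[price < 253] → 2
sku=S87: category='garden' → outer ELSE → 15
sku=S88: category='books' → outer ELSE → 15

25, 15, 15, 45, 15, 15, 15, 2, 15, 15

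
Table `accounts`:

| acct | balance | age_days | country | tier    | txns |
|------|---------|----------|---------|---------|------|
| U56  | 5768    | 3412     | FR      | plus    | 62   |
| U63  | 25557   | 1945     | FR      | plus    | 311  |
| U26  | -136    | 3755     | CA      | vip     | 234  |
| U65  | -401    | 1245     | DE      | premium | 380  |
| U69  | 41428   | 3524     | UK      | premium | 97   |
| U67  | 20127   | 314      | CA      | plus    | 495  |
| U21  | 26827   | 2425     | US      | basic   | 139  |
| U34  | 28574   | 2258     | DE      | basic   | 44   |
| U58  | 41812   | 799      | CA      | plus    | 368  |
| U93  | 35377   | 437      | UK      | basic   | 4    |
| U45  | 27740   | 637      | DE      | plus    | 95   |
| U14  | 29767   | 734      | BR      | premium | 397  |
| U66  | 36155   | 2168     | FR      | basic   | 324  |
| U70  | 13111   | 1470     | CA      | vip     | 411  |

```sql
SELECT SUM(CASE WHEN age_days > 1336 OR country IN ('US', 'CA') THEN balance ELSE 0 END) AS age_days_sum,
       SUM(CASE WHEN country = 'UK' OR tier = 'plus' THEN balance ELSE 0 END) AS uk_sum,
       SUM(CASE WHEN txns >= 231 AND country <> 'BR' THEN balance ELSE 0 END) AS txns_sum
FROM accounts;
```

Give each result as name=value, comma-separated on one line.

age_days_sum=239223, uk_sum=197809, txns_sum=136225

[age_days_sum: age_days > 1336 OR country IN ('US', 'CA')]
acct=U56: ✓ → 5768
acct=U63: ✓ → 25557
acct=U26: ✓ → -136
acct=U65: ✗
acct=U69: ✓ → 41428
acct=U67: ✓ → 20127
acct=U21: ✓ → 26827
acct=U34: ✓ → 28574
acct=U58: ✓ → 41812
acct=U93: ✗
acct=U45: ✗
acct=U14: ✗
acct=U66: ✓ → 36155
acct=U70: ✓ → 13111
age_days_sum = 5768 + 25557 + -136 + 41428 + 20127 + 26827 + 28574 + 41812 + 36155 + 13111 = 239223
—
[uk_sum: country = 'UK' OR tier = 'plus']
acct=U56: ✓ → 5768
acct=U63: ✓ → 25557
acct=U26: ✗
acct=U65: ✗
acct=U69: ✓ → 41428
acct=U67: ✓ → 20127
acct=U21: ✗
acct=U34: ✗
acct=U58: ✓ → 41812
acct=U93: ✓ → 35377
acct=U45: ✓ → 27740
acct=U14: ✗
acct=U66: ✗
acct=U70: ✗
uk_sum = 5768 + 25557 + 41428 + 20127 + 41812 + 35377 + 27740 = 197809
—
[txns_sum: txns >= 231 AND country <> 'BR']
acct=U56: ✗
acct=U63: ✓ → 25557
acct=U26: ✓ → -136
acct=U65: ✓ → -401
acct=U69: ✗
acct=U67: ✓ → 20127
acct=U21: ✗
acct=U34: ✗
acct=U58: ✓ → 41812
acct=U93: ✗
acct=U45: ✗
acct=U14: ✗
acct=U66: ✓ → 36155
acct=U70: ✓ → 13111
txns_sum = 25557 + -136 + -401 + 20127 + 41812 + 36155 + 13111 = 136225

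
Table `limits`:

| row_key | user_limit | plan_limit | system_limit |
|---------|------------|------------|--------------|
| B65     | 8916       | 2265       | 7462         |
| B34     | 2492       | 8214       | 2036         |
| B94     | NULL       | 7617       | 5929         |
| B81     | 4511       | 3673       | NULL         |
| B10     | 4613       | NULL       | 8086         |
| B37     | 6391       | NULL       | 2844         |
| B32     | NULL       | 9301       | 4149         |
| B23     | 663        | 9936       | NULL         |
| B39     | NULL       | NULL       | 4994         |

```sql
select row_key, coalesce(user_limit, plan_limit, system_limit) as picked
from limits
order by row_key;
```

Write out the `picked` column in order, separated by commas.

4613, 663, 9301, 2492, 6391, 4994, 8916, 4511, 7617

row_key=B10: user_limit=4613 → 4613
row_key=B23: user_limit=663 → 663
row_key=B32: user_limit=NULL, plan_limit=9301 → 9301
row_key=B34: user_limit=2492 → 2492
row_key=B37: user_limit=6391 → 6391
row_key=B39: user_limit=NULL, plan_limit=NULL, system_limit=4994 → 4994
row_key=B65: user_limit=8916 → 8916
row_key=B81: user_limit=4511 → 4511
row_key=B94: user_limit=NULL, plan_limit=7617 → 7617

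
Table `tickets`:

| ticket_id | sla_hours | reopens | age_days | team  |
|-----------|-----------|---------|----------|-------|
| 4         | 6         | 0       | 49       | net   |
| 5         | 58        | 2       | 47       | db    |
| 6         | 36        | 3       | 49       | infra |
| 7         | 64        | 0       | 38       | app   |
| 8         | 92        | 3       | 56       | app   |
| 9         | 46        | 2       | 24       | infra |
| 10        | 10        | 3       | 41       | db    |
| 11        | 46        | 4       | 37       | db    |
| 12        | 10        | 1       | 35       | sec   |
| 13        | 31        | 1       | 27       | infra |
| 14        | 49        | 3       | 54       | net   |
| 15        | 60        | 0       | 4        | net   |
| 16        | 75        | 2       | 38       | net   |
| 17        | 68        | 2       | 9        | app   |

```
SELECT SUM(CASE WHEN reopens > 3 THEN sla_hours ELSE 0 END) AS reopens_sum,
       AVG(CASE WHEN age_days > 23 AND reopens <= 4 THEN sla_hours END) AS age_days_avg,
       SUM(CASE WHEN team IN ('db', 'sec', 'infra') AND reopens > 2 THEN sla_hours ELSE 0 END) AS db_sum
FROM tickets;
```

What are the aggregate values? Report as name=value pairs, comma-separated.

[reopens_sum: reopens > 3]
ticket_id=4: ✗
ticket_id=5: ✗
ticket_id=6: ✗
ticket_id=7: ✗
ticket_id=8: ✗
ticket_id=9: ✗
ticket_id=10: ✗
ticket_id=11: ✓ → 46
ticket_id=12: ✗
ticket_id=13: ✗
ticket_id=14: ✗
ticket_id=15: ✗
ticket_id=16: ✗
ticket_id=17: ✗
reopens_sum = 46
—
[age_days_avg: age_days > 23 AND reopens <= 4]
ticket_id=4: ✓ → 6
ticket_id=5: ✓ → 58
ticket_id=6: ✓ → 36
ticket_id=7: ✓ → 64
ticket_id=8: ✓ → 92
ticket_id=9: ✓ → 46
ticket_id=10: ✓ → 10
ticket_id=11: ✓ → 46
ticket_id=12: ✓ → 10
ticket_id=13: ✓ → 31
ticket_id=14: ✓ → 49
ticket_id=15: ✗
ticket_id=16: ✓ → 75
ticket_id=17: ✗
age_days_avg = (6 + 58 + 36 + 64 + 92 + 46 + 10 + 46 + 10 + 31 + 49 + 75) / 12 = 43.5833333333
—
[db_sum: team IN ('db', 'sec', 'infra') AND reopens > 2]
ticket_id=4: ✗
ticket_id=5: ✗
ticket_id=6: ✓ → 36
ticket_id=7: ✗
ticket_id=8: ✗
ticket_id=9: ✗
ticket_id=10: ✓ → 10
ticket_id=11: ✓ → 46
ticket_id=12: ✗
ticket_id=13: ✗
ticket_id=14: ✗
ticket_id=15: ✗
ticket_id=16: ✗
ticket_id=17: ✗
db_sum = 36 + 10 + 46 = 92

reopens_sum=46, age_days_avg=43.5833333333, db_sum=92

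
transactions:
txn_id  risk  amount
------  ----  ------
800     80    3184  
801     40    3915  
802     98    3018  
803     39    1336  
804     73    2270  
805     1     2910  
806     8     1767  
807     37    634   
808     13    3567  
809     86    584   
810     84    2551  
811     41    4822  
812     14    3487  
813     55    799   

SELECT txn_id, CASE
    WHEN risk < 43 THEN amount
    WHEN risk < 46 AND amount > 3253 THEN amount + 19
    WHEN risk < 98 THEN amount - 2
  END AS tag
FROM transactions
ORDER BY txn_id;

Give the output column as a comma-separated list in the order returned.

txn_id=800: risk < 98 → 3182
txn_id=801: risk < 43 → 3915
txn_id=802: (no match → NULL) → NULL
txn_id=803: risk < 43 → 1336
txn_id=804: risk < 98 → 2268
txn_id=805: risk < 43 → 2910
txn_id=806: risk < 43 → 1767
txn_id=807: risk < 43 → 634
txn_id=808: risk < 43 → 3567
txn_id=809: risk < 98 → 582
txn_id=810: risk < 98 → 2549
txn_id=811: risk < 43 → 4822
txn_id=812: risk < 43 → 3487
txn_id=813: risk < 98 → 797

3182, 3915, NULL, 1336, 2268, 2910, 1767, 634, 3567, 582, 2549, 4822, 3487, 797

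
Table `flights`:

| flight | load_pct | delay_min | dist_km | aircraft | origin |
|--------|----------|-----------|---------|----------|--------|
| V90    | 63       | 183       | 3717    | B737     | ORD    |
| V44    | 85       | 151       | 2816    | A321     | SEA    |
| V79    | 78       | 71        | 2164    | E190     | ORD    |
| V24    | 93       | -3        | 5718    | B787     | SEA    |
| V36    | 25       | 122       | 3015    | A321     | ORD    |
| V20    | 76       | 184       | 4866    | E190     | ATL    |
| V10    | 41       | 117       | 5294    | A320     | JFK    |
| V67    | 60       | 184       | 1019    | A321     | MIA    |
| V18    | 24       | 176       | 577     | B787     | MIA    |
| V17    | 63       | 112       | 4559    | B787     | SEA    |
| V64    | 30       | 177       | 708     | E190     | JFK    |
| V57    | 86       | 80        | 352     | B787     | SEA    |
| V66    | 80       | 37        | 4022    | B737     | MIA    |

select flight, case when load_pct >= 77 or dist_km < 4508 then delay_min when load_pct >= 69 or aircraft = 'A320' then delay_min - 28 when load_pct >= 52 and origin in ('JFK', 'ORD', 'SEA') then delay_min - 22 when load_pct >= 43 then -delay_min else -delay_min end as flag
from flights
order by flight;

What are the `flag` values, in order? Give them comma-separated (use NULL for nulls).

flight=V10: load_pct >= 69 or aircraft = 'A320' → 89
flight=V17: load_pct >= 52 and origin in ('JFK', 'ORD', 'SEA') → 90
flight=V18: load_pct >= 77 or dist_km < 4508 → 176
flight=V20: load_pct >= 69 or aircraft = 'A320' → 156
flight=V24: load_pct >= 77 or dist_km < 4508 → -3
flight=V36: load_pct >= 77 or dist_km < 4508 → 122
flight=V44: load_pct >= 77 or dist_km < 4508 → 151
flight=V57: load_pct >= 77 or dist_km < 4508 → 80
flight=V64: load_pct >= 77 or dist_km < 4508 → 177
flight=V66: load_pct >= 77 or dist_km < 4508 → 37
flight=V67: load_pct >= 77 or dist_km < 4508 → 184
flight=V79: load_pct >= 77 or dist_km < 4508 → 71
flight=V90: load_pct >= 77 or dist_km < 4508 → 183

89, 90, 176, 156, -3, 122, 151, 80, 177, 37, 184, 71, 183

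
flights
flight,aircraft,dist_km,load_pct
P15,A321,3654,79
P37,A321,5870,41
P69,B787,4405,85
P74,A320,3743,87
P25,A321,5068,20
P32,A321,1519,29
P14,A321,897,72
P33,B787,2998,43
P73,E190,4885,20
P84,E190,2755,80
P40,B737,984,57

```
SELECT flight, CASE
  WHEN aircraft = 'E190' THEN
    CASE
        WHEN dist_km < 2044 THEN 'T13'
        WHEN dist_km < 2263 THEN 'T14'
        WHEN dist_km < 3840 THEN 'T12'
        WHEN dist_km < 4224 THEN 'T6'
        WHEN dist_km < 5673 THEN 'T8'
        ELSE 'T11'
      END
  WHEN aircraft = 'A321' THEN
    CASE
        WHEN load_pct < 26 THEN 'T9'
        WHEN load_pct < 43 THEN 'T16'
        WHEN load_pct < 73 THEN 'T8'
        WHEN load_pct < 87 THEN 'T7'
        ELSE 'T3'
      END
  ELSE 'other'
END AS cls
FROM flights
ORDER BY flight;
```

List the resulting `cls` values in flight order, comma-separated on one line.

flight=P14: aircraft='A321' → inner[load_pct < 73] → T8
flight=P15: aircraft='A321' → inner[load_pct < 87] → T7
flight=P25: aircraft='A321' → inner[load_pct < 26] → T9
flight=P32: aircraft='A321' → inner[load_pct < 43] → T16
flight=P33: aircraft='B787' → outer ELSE → other
flight=P37: aircraft='A321' → inner[load_pct < 43] → T16
flight=P40: aircraft='B737' → outer ELSE → other
flight=P69: aircraft='B787' → outer ELSE → other
flight=P73: aircraft='E190' → inner[dist_km < 5673] → T8
flight=P74: aircraft='A320' → outer ELSE → other
flight=P84: aircraft='E190' → inner[dist_km < 3840] → T12

T8, T7, T9, T16, other, T16, other, other, T8, other, T12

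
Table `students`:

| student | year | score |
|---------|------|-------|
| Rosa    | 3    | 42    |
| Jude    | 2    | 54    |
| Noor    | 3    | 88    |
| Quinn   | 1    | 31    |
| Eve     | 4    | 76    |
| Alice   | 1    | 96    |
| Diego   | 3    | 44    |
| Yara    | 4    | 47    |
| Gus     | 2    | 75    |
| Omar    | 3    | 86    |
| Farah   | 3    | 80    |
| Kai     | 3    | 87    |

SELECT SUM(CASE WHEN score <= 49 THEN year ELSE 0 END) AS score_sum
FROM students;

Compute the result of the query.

11

student=Rosa: ✓ → 3
student=Jude: ✗
student=Noor: ✗
student=Quinn: ✓ → 1
student=Eve: ✗
student=Alice: ✗
student=Diego: ✓ → 3
student=Yara: ✓ → 4
student=Gus: ✗
student=Omar: ✗
student=Farah: ✗
student=Kai: ✗
score_sum = 3 + 1 + 3 + 4 = 11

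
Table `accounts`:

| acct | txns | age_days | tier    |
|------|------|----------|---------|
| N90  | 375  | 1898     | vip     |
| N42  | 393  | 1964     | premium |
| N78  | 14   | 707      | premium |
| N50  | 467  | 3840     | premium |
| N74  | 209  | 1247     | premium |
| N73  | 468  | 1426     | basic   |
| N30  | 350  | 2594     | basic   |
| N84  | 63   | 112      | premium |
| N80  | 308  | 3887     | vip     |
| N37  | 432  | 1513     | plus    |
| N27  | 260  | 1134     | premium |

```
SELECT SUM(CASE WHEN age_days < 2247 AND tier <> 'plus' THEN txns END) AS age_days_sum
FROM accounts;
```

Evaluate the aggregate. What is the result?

1782

acct=N90: ✓ → 375
acct=N42: ✓ → 393
acct=N78: ✓ → 14
acct=N50: ✗
acct=N74: ✓ → 209
acct=N73: ✓ → 468
acct=N30: ✗
acct=N84: ✓ → 63
acct=N80: ✗
acct=N37: ✗
acct=N27: ✓ → 260
age_days_sum = 375 + 393 + 14 + 209 + 468 + 63 + 260 = 1782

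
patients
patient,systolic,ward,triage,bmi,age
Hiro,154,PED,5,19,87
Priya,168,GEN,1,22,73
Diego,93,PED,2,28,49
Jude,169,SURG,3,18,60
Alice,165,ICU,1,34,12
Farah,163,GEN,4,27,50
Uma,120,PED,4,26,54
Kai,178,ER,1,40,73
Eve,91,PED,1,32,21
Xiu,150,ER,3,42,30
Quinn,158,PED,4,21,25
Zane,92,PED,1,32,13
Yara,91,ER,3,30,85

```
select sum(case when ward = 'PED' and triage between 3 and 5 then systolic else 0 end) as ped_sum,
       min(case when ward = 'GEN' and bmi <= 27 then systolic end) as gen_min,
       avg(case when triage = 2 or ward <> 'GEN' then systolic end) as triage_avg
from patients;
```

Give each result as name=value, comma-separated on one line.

ped_sum=432, gen_min=163, triage_avg=132.8181818182

[ped_sum: ward = 'PED' and triage between 3 and 5]
patient=Hiro: ✓ → 154
patient=Priya: ✗
patient=Diego: ✗
patient=Jude: ✗
patient=Alice: ✗
patient=Farah: ✗
patient=Uma: ✓ → 120
patient=Kai: ✗
patient=Eve: ✗
patient=Xiu: ✗
patient=Quinn: ✓ → 158
patient=Zane: ✗
patient=Yara: ✗
ped_sum = 154 + 120 + 158 = 432
—
[gen_min: ward = 'GEN' and bmi <= 27]
patient=Hiro: ✗
patient=Priya: ✓ → 168
patient=Diego: ✗
patient=Jude: ✗
patient=Alice: ✗
patient=Farah: ✓ → 163
patient=Uma: ✗
patient=Kai: ✗
patient=Eve: ✗
patient=Xiu: ✗
patient=Quinn: ✗
patient=Zane: ✗
patient=Yara: ✗
gen_min = MIN(168, 163) = 163
—
[triage_avg: triage = 2 or ward <> 'GEN']
patient=Hiro: ✓ → 154
patient=Priya: ✗
patient=Diego: ✓ → 93
patient=Jude: ✓ → 169
patient=Alice: ✓ → 165
patient=Farah: ✗
patient=Uma: ✓ → 120
patient=Kai: ✓ → 178
patient=Eve: ✓ → 91
patient=Xiu: ✓ → 150
patient=Quinn: ✓ → 158
patient=Zane: ✓ → 92
patient=Yara: ✓ → 91
triage_avg = (154 + 93 + 169 + 165 + 120 + 178 + 91 + 150 + 158 + 92 + 91) / 11 = 132.8181818182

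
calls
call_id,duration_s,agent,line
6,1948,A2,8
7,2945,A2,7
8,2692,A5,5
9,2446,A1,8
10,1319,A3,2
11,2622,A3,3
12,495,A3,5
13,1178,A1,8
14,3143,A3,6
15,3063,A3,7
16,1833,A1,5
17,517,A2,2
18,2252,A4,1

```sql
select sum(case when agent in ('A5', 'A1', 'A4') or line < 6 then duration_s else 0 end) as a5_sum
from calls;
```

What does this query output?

call_id=6: ✗
call_id=7: ✗
call_id=8: ✓ → 2692
call_id=9: ✓ → 2446
call_id=10: ✓ → 1319
call_id=11: ✓ → 2622
call_id=12: ✓ → 495
call_id=13: ✓ → 1178
call_id=14: ✗
call_id=15: ✗
call_id=16: ✓ → 1833
call_id=17: ✓ → 517
call_id=18: ✓ → 2252
a5_sum = 2692 + 2446 + 1319 + 2622 + 495 + 1178 + 1833 + 517 + 2252 = 15354

15354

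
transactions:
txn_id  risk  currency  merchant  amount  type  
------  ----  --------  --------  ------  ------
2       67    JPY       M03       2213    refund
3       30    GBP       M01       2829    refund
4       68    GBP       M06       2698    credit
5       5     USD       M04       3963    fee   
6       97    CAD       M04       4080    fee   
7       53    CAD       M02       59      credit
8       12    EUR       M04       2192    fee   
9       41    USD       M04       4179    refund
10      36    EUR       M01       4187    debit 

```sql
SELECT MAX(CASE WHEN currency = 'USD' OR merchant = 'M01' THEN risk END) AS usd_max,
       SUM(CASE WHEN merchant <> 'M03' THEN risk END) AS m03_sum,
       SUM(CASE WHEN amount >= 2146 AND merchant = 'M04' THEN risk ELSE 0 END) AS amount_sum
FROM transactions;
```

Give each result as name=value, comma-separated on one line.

[usd_max: currency = 'USD' OR merchant = 'M01']
txn_id=2: ✗
txn_id=3: ✓ → 30
txn_id=4: ✗
txn_id=5: ✓ → 5
txn_id=6: ✗
txn_id=7: ✗
txn_id=8: ✗
txn_id=9: ✓ → 41
txn_id=10: ✓ → 36
usd_max = MAX(30, 5, 41, 36) = 41
—
[m03_sum: merchant <> 'M03']
txn_id=2: ✗
txn_id=3: ✓ → 30
txn_id=4: ✓ → 68
txn_id=5: ✓ → 5
txn_id=6: ✓ → 97
txn_id=7: ✓ → 53
txn_id=8: ✓ → 12
txn_id=9: ✓ → 41
txn_id=10: ✓ → 36
m03_sum = 30 + 68 + 5 + 97 + 53 + 12 + 41 + 36 = 342
—
[amount_sum: amount >= 2146 AND merchant = 'M04']
txn_id=2: ✗
txn_id=3: ✗
txn_id=4: ✗
txn_id=5: ✓ → 5
txn_id=6: ✓ → 97
txn_id=7: ✗
txn_id=8: ✓ → 12
txn_id=9: ✓ → 41
txn_id=10: ✗
amount_sum = 5 + 97 + 12 + 41 = 155

usd_max=41, m03_sum=342, amount_sum=155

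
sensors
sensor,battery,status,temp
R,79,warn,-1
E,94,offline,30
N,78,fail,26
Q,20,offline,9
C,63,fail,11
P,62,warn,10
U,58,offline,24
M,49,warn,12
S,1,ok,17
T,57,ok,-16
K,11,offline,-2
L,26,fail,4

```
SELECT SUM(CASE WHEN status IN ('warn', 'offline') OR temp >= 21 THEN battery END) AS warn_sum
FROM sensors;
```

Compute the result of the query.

451

sensor=R: ✓ → 79
sensor=E: ✓ → 94
sensor=N: ✓ → 78
sensor=Q: ✓ → 20
sensor=C: ✗
sensor=P: ✓ → 62
sensor=U: ✓ → 58
sensor=M: ✓ → 49
sensor=S: ✗
sensor=T: ✗
sensor=K: ✓ → 11
sensor=L: ✗
warn_sum = 79 + 94 + 78 + 20 + 62 + 58 + 49 + 11 = 451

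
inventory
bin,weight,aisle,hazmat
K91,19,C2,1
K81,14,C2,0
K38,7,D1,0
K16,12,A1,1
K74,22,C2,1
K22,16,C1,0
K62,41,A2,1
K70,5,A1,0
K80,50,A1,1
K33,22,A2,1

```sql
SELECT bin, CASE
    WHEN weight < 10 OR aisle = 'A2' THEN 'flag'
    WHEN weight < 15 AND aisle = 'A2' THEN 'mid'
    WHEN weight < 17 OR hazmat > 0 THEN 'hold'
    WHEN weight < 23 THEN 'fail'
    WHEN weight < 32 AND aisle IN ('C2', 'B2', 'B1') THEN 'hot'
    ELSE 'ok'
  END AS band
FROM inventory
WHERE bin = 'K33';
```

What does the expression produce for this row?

bin = K33: weight=22, aisle=A2, hazmat=1.
weight < 10 OR aisle = 'A2' → true → flag

flag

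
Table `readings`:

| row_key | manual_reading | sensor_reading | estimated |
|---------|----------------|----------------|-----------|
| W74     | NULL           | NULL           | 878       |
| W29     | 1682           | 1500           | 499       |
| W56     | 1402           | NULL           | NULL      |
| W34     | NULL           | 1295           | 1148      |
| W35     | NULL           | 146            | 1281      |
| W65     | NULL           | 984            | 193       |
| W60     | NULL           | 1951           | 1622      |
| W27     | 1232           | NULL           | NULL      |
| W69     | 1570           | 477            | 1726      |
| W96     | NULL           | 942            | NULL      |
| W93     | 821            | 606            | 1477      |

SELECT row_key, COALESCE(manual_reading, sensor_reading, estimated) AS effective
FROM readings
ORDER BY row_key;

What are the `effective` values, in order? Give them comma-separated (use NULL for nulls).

row_key=W27: manual_reading=1232 → 1232
row_key=W29: manual_reading=1682 → 1682
row_key=W34: manual_reading=NULL, sensor_reading=1295 → 1295
row_key=W35: manual_reading=NULL, sensor_reading=146 → 146
row_key=W56: manual_reading=1402 → 1402
row_key=W60: manual_reading=NULL, sensor_reading=1951 → 1951
row_key=W65: manual_reading=NULL, sensor_reading=984 → 984
row_key=W69: manual_reading=1570 → 1570
row_key=W74: manual_reading=NULL, sensor_reading=NULL, estimated=878 → 878
row_key=W93: manual_reading=821 → 821
row_key=W96: manual_reading=NULL, sensor_reading=942 → 942

1232, 1682, 1295, 146, 1402, 1951, 984, 1570, 878, 821, 942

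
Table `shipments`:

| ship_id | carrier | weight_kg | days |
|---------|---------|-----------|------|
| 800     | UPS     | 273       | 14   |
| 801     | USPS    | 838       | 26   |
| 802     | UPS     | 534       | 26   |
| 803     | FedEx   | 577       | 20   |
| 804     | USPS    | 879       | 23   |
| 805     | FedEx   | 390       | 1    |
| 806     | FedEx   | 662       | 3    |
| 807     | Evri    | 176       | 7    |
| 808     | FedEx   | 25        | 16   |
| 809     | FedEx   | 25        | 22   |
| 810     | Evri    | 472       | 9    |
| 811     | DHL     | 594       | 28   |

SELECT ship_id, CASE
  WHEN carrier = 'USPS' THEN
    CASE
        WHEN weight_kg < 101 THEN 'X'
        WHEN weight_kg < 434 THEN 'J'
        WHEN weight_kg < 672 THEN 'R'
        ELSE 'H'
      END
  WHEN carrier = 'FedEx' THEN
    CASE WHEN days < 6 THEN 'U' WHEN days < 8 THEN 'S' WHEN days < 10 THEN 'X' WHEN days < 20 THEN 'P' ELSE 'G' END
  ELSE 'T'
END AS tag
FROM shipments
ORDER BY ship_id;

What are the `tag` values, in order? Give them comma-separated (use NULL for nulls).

ship_id=800: carrier='UPS' → outer ELSE → T
ship_id=801: carrier='USPS' → inner[ELSE] → H
ship_id=802: carrier='UPS' → outer ELSE → T
ship_id=803: carrier='FedEx' → inner[ELSE] → G
ship_id=804: carrier='USPS' → inner[ELSE] → H
ship_id=805: carrier='FedEx' → inner[days < 6] → U
ship_id=806: carrier='FedEx' → inner[days < 6] → U
ship_id=807: carrier='Evri' → outer ELSE → T
ship_id=808: carrier='FedEx' → inner[days < 20] → P
ship_id=809: carrier='FedEx' → inner[ELSE] → G
ship_id=810: carrier='Evri' → outer ELSE → T
ship_id=811: carrier='DHL' → outer ELSE → T

T, H, T, G, H, U, U, T, P, G, T, T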